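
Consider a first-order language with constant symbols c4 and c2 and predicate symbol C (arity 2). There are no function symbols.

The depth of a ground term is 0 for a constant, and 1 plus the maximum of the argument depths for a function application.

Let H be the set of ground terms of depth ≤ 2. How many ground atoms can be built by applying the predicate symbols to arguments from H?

First count ground terms of depth ≤ 2.
With no function symbols every ground term is a constant, so there are exactly 2 ground terms at every depth bound.
N_0 = 2
N_1 = 2
N_2 = 2
Explicitly: c4, c2.
So |H| = 2.
Ground atoms are formed by filling each argument slot of a predicate with a term from H, so an r-ary predicate gives |H|^r atoms:
  C: 2^2 = 4
Total ground atoms: 4.

4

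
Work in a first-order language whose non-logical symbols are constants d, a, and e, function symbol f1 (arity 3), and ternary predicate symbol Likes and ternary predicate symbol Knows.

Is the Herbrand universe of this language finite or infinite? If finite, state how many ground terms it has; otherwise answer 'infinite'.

The signature has at least one function symbol (f1, arity 3) and at least one constant (d).
Iterating f1 gives infinitely many distinct ground terms: d, f1(d, d, d), f1(f1(d, d, d), f1(d, d, d), f1(d, d, d)), ...
So the Herbrand universe is infinite.

infinite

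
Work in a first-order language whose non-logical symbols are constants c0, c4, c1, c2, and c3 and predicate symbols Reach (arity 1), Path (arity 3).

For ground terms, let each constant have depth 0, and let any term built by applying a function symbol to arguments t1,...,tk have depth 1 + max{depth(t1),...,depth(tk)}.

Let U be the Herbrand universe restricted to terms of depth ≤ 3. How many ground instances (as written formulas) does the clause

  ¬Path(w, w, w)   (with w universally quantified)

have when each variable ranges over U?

5

Ground terms of depth ≤ 3:
  With no function symbols every ground term is a constant, so there are exactly 5 ground terms at every depth bound.
  N_0 = 5
  N_1 = 5
  N_2 = 5
  N_3 = 5
So there are 5 ground terms available for substitution.
The clause has 1 distinct variable (w), which appears in the body. In the free term algebra distinct substitutions yield syntactically distinct ground instances.
Number of ground instances = 5.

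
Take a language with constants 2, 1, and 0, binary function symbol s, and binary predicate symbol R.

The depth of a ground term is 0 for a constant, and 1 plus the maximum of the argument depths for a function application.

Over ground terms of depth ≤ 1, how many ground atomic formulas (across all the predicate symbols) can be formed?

144

First count ground terms of depth ≤ 1.
Let N_k count ground terms of depth at most k. Each non-constant term of depth ≤ k is some function symbol applied to depth-≤(k−1) arguments, giving N_k = 3 + N_{k-1}^2.
N_0 = 3
N_1 = 3 + 3^2 = 12
So |H| = 12.
A ground atom is a predicate applied to a tuple of terms from H, so the count is the sum over predicates of |H|^arity:
  R: 12^2 = 144
Total ground atoms: 144.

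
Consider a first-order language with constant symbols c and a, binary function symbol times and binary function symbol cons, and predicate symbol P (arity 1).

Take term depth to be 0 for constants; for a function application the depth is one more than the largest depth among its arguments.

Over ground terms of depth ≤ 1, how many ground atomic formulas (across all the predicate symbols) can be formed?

First count ground terms of depth ≤ 1.
Write N_k for the number of ground terms of depth ≤ k. A term of depth ≤ k is either a constant or a function symbol applied to arguments of depth ≤ k−1, so N_k = 2 + N_{k-1}^2 + N_{k-1}^2.
N_0 = 2
N_1 = 2 + 2^2 + 2^2 = 10
So |H| = 10.
For each predicate symbol, the number of ground atoms is |H| raised to its arity; summing:
  P: 10
Total ground atoms: 10.

10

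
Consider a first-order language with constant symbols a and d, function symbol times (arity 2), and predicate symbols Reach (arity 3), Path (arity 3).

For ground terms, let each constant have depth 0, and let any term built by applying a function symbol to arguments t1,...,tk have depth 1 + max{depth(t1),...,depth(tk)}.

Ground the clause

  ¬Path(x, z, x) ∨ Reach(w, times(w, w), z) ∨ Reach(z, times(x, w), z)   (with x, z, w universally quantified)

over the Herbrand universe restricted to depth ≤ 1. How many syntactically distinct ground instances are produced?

Ground terms of depth ≤ 1:
  Let N_k count ground terms of depth at most k. Each non-constant term of depth ≤ k is some function symbol applied to depth-≤(k−1) arguments, giving N_k = 2 + N_{k-1}^2.
  N_0 = 2
  N_1 = 2 + 2^2 = 6
  Explicitly: a, d, times(a, a), times(a, d), times(d, a), times(d, d).
So there are 6 ground terms available for substitution.
Each of x, z, w ranges independently over the available ground terms, and distinct assignments produce distinct instances.
Number of ground instances = 6^3 = 216.

216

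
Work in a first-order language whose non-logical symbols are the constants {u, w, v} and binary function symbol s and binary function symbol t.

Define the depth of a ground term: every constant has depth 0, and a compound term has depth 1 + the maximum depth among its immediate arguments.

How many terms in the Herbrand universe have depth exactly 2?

864

Write N_k for the number of ground terms of depth ≤ k. A term of depth ≤ k is either a constant or a function symbol applied to arguments of depth ≤ k−1, so N_k = 3 + N_{k-1}^2 + N_{k-1}^2.
N_0 = 3
N_1 = 3 + 3^2 + 3^2 = 21
N_2 = 3 + 21^2 + 21^2 = 885
Terms of depth exactly 2: N_2 − N_1 = 885 − 21 = 864.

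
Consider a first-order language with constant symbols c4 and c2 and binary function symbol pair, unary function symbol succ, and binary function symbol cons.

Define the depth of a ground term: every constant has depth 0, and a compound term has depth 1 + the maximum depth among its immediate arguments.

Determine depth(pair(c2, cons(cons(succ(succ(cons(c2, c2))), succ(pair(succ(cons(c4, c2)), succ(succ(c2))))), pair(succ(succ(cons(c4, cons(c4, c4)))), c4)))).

depth(cons(c2, c2)) = 1 + max(0, 0) = 1
depth(succ(cons(c2, c2))) = 1 + depth(cons(c2, c2)) = 1 + 1 = 2
depth(succ(succ(cons(c2, c2)))) = 1 + depth(succ(cons(c2, c2))) = 1 + 2 = 3
depth(cons(c4, c2)) = 1 + max(0, 0) = 1
depth(succ(cons(c4, c2))) = 1 + depth(cons(c4, c2)) = 1 + 1 = 2
depth(succ(c2)) = 1 + depth(c2) = 1 + 0 = 1
depth(succ(succ(c2))) = 1 + depth(succ(c2)) = 1 + 1 = 2
depth(pair(succ(cons(c4, c2)), succ(succ(c2)))) = 1 + max(2, 2) = 3
depth(succ(pair(succ(cons(c4, c2)), succ(succ(c2))))) = 1 + depth(pair(succ(cons(c4, c2)), succ(succ(c2)))) = 1 + 3 = 4
depth(cons(succ(succ(cons(c2, c2))), succ(pair(succ(cons(c4, c2)), succ(succ(c2)))))) = 1 + max(3, 4) = 5
depth(cons(c4, c4)) = 1 + max(0, 0) = 1
depth(cons(c4, cons(c4, c4))) = 1 + max(0, 1) = 2
depth(succ(cons(c4, cons(c4, c4)))) = 1 + depth(cons(c4, cons(c4, c4))) = 1 + 2 = 3
depth(succ(succ(cons(c4, cons(c4, c4))))) = 1 + depth(succ(cons(c4, cons(c4, c4)))) = 1 + 3 = 4
depth(pair(succ(succ(cons(c4, cons(c4, c4)))), c4)) = 1 + max(4, 0) = 5
depth(cons(cons(succ(succ(cons(c2, c2))), succ(pair(succ(cons(c4, c2)), succ(succ(c2))))), pair(succ(succ(cons(c4, cons(c4, c4)))), c4))) = 1 + max(5, 5) = 6
depth(pair(c2, cons(cons(succ(succ(cons(c2, c2))), succ(pair(succ(cons(c4, c2)), succ(succ(c2))))), pair(succ(succ(cons(c4, cons(c4, c4)))), c4)))) = 1 + max(0, 6) = 7

7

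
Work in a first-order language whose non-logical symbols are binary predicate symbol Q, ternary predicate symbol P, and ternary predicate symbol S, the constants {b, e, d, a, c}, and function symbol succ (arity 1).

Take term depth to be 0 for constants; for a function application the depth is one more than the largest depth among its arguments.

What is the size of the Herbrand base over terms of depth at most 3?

16400

First count ground terms of depth ≤ 3.
If N_k denotes the number of depth-≤k ground terms, the 5 constants give N_0 = 5, and each function symbol of arity r contributes N_{k-1}^r new terms at level k: N_k = 5 + N_{k-1}.
N_0 = 5
N_1 = 5 + 5 = 10
N_2 = 5 + 10 = 15
N_3 = 5 + 15 = 20
So |H| = 20.
A ground atom is a predicate applied to a tuple of terms from H, so the count is the sum over predicates of |H|^arity:
  Q: 20^2 = 400;  P: 20^3 = 8000;  S: 20^3 = 8000
Total ground atoms: 400 + 8000 + 8000 = 16400.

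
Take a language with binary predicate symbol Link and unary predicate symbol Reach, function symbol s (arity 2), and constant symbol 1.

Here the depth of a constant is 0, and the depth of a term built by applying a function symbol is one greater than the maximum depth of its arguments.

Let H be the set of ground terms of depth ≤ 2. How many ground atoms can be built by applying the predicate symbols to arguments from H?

First count ground terms of depth ≤ 2.
Write N_k for the number of ground terms of depth ≤ k. A term of depth ≤ k is either a constant or a function symbol applied to arguments of depth ≤ k−1, so N_k = 1 + N_{k-1}^2.
N_0 = 1
N_1 = 1 + 1^2 = 2
N_2 = 1 + 2^2 = 5
So |H| = 5.
For each predicate symbol, the number of ground atoms is |H| raised to its arity; summing:
  Link: 5^2 = 25;  Reach: 5
Total ground atoms: 25 + 5 = 30.

30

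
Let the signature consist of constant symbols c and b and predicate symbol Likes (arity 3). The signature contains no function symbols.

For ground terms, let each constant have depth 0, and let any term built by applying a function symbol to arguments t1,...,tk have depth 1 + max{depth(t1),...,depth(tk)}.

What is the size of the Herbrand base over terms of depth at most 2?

First count ground terms of depth ≤ 2.
With no function symbols every ground term is a constant, so there are exactly 2 ground terms at every depth bound.
N_0 = 2
N_1 = 2
N_2 = 2
So |H| = 2.
Each predicate of arity r yields |H|^r ground atoms (one per choice of an r-tuple from H):
  Likes: 2^3 = 8
Total ground atoms: 8.

8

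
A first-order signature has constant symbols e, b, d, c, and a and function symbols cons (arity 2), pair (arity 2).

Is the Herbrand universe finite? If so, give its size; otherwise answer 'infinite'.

infinite

The signature has at least one function symbol (cons, arity 2) and at least one constant (e).
Iterating cons gives infinitely many distinct ground terms: e, cons(e, e), cons(cons(e, e), cons(e, e)), ...
So the Herbrand universe is infinite.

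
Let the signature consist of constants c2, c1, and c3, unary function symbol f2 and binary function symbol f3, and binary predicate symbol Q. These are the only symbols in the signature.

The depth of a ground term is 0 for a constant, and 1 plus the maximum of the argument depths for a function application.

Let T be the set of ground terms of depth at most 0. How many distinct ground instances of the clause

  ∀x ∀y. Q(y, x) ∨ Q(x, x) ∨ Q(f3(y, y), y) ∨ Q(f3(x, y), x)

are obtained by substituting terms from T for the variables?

9

Ground terms of depth ≤ 0:
  If N_k denotes the number of depth-≤k ground terms, the 3 constants give N_0 = 3, and each function symbol of arity r contributes N_{k-1}^r new terms at level k: N_k = 3 + N_{k-1} + N_{k-1}^2.
  N_0 = 3
  Explicitly: c2, c1, c3.
So there are 3 ground terms available for substitution.
There are 2 variables to instantiate (x, y), each occurring in at least one literal, so different choices give different ground instances.
Number of ground instances = 3^2 = 9.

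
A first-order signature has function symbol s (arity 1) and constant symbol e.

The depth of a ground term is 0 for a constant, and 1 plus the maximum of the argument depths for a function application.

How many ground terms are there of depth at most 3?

Let N_k = |{terms of depth ≤ k}|. Then N_0 = 1 and N_k = 1 + N_{k-1} for k ≥ 1 (one summand per function symbol, arity giving the exponent).
N_0 = 1
N_1 = 1 + 1 = 2
N_2 = 1 + 2 = 3
N_3 = 1 + 3 = 4

4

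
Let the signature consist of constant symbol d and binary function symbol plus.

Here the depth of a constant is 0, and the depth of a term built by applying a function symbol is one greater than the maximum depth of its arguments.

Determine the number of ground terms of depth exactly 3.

Write N_k for the number of ground terms of depth ≤ k. A term of depth ≤ k is either a constant or a function symbol applied to arguments of depth ≤ k−1, so N_k = 1 + N_{k-1}^2.
N_0 = 1
N_1 = 1 + 1^2 = 2
N_2 = 1 + 2^2 = 5
N_3 = 1 + 5^2 = 26
Terms of depth exactly 3: N_3 − N_2 = 26 − 5 = 21.

21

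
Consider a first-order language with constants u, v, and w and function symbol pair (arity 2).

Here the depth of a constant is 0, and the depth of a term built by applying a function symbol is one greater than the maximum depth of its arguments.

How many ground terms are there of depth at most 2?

Count level by level. With function symbols pair/2, the terms of depth ≤ k are the 3 constants together with each function applied to depth-≤(k−1) tuples, so N_k = 3 + N_{k-1}^2.
N_0 = 3
N_1 = 3 + 3^2 = 12
N_2 = 3 + 12^2 = 147

147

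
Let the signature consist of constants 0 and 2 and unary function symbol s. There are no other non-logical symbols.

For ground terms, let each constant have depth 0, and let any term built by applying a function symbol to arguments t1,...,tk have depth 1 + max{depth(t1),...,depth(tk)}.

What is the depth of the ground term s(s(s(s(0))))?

depth(s(0)) = 1 + depth(0) = 1 + 0 = 1
depth(s(s(0))) = 1 + depth(s(0)) = 1 + 1 = 2
depth(s(s(s(0)))) = 1 + depth(s(s(0))) = 1 + 2 = 3
depth(s(s(s(s(0))))) = 1 + depth(s(s(s(0)))) = 1 + 3 = 4

4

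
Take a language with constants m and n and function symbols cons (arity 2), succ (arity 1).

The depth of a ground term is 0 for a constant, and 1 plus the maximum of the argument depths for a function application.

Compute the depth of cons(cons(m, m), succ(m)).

depth(cons(m, m)) = 1 + max(0, 0) = 1
depth(succ(m)) = 1 + depth(m) = 1 + 0 = 1
depth(cons(cons(m, m), succ(m))) = 1 + max(1, 1) = 2

2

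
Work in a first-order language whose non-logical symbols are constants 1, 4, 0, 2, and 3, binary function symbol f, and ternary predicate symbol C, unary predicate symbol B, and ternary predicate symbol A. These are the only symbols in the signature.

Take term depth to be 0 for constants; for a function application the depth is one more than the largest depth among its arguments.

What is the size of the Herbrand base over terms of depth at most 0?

255

First count ground terms of depth ≤ 0.
Count level by level. With function symbols f/2, the terms of depth ≤ k are the 5 constants together with each function applied to depth-≤(k−1) tuples, so N_k = 5 + N_{k-1}^2.
N_0 = 5
Explicitly: 1, 4, 0, 2, 3.
So |H| = 5.
Ground atoms are formed by filling each argument slot of a predicate with a term from H, so an r-ary predicate gives |H|^r atoms:
  C: 5^3 = 125;  B: 5;  A: 5^3 = 125
Total ground atoms: 125 + 5 + 125 = 255.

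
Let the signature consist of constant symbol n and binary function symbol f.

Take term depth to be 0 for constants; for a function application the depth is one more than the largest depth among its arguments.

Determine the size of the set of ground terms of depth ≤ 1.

2

Write N_k for the number of ground terms of depth ≤ k. A term of depth ≤ k is either a constant or a function symbol applied to arguments of depth ≤ k−1, so N_k = 1 + N_{k-1}^2.
N_0 = 1
N_1 = 1 + 1^2 = 2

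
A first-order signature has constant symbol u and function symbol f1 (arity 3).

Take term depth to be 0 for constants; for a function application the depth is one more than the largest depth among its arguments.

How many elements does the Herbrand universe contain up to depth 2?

Count level by level. With function symbols f1/3, the terms of depth ≤ k are the 1 constant together with each function applied to depth-≤(k−1) tuples, so N_k = 1 + N_{k-1}^3.
N_0 = 1
N_1 = 1 + 1^3 = 2
N_2 = 1 + 2^3 = 9
Explicitly: u, f1(u, u, u), f1(u, u, f1(u, u, u)), f1(u, f1(u, u, u), u), f1(u, f1(u, u, u), f1(u, u, u)), f1(f1(u, u, u), u, u), f1(f1(u, u, u), u, f1(u, u, u)), f1(f1(u, u, u), f1(u, u, u), u), f1(f1(u, u, u), f1(u, u, u), f1(u, u, u)).

9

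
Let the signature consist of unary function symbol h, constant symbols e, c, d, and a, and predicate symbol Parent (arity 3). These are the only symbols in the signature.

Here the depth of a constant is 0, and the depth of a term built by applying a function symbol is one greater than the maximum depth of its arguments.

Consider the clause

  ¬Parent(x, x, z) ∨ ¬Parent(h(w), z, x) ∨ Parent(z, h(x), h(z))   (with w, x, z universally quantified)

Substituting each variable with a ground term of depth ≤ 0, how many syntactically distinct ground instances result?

64

Ground terms of depth ≤ 0:
  Write N_k for the number of ground terms of depth ≤ k. A term of depth ≤ k is either a constant or a function symbol applied to arguments of depth ≤ k−1, so N_k = 4 + N_{k-1}.
  N_0 = 4
  Explicitly: e, c, d, a.
So there are 4 ground terms available for substitution.
The body mentions every one of the 3 quantified variables; since ground terms form a free algebra, no two substitutions collapse to the same formula.
Number of ground instances = 4^3 = 64.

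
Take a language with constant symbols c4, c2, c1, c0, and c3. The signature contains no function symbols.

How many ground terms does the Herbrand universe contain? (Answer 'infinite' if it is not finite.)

5

There are no function symbols, so every ground term is one of the 5 constants.
The Herbrand universe is {c4, c2, c1, c0, c3}, which is finite with 5 elements.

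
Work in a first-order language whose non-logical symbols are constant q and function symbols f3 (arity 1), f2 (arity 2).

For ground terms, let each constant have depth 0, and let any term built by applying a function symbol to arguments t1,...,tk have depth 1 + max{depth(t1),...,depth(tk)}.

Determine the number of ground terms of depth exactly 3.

Write N_k for the number of ground terms of depth ≤ k. A term of depth ≤ k is either a constant or a function symbol applied to arguments of depth ≤ k−1, so N_k = 1 + N_{k-1} + N_{k-1}^2.
N_0 = 1
N_1 = 1 + 1 + 1^2 = 3
N_2 = 1 + 3 + 3^2 = 13
N_3 = 1 + 13 + 13^2 = 183
Terms of depth exactly 3: N_3 − N_2 = 183 − 13 = 170.

170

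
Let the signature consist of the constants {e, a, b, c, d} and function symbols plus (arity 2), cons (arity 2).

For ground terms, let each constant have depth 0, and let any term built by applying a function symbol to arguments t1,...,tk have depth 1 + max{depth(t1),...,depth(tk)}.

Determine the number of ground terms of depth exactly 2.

6000

If N_k denotes the number of depth-≤k ground terms, the 5 constants give N_0 = 5, and each function symbol of arity r contributes N_{k-1}^r new terms at level k: N_k = 5 + N_{k-1}^2 + N_{k-1}^2.
N_0 = 5
N_1 = 5 + 5^2 + 5^2 = 55
N_2 = 5 + 55^2 + 55^2 = 6055
Terms of depth exactly 2: N_2 − N_1 = 6055 − 55 = 6000.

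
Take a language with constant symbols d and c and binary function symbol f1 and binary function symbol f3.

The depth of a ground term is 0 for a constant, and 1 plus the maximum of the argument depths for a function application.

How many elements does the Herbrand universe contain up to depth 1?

Let N_k = |{terms of depth ≤ k}|. Then N_0 = 2 and N_k = 2 + N_{k-1}^2 + N_{k-1}^2 for k ≥ 1 (one summand per function symbol, arity giving the exponent).
N_0 = 2
N_1 = 2 + 2^2 + 2^2 = 10
Explicitly: d, c, f1(d, d), f1(d, c), f1(c, d), f1(c, c), f3(d, d), f3(d, c), f3(c, d), f3(c, c).

10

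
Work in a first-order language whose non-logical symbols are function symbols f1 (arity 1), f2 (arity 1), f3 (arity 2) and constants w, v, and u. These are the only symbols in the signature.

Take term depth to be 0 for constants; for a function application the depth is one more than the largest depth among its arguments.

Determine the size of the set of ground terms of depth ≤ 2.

363

Write N_k for the number of ground terms of depth ≤ k. A term of depth ≤ k is either a constant or a function symbol applied to arguments of depth ≤ k−1, so N_k = 3 + N_{k-1} + N_{k-1} + N_{k-1}^2.
N_0 = 3
N_1 = 3 + 3 + 3 + 3^2 = 18
N_2 = 3 + 18 + 18 + 18^2 = 363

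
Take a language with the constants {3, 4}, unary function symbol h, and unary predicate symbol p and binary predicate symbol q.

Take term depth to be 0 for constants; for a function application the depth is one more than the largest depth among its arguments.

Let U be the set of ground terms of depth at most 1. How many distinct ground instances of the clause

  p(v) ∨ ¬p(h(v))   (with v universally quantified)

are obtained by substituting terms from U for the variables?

4

Ground terms of depth ≤ 1:
  Let N_k count ground terms of depth at most k. Each non-constant term of depth ≤ k is some function symbol applied to depth-≤(k−1) arguments, giving N_k = 2 + N_{k-1}.
  N_0 = 2
  N_1 = 2 + 2 = 4
  Explicitly: 3, 4, h(3), h(4).
So there are 4 ground terms available for substitution.
The clause has 1 distinct variable (v), which appears in the body. In the free term algebra distinct substitutions yield syntactically distinct ground instances.
Number of ground instances = 4.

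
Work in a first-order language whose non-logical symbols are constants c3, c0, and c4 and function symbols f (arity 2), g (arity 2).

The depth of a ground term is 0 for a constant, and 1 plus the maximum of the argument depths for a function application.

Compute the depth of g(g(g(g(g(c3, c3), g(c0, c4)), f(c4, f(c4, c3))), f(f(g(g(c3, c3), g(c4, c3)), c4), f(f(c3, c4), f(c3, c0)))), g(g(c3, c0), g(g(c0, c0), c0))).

depth(g(c3, c3)) = 1 + max(0, 0) = 1
depth(g(c0, c4)) = 1 + max(0, 0) = 1
depth(g(g(c3, c3), g(c0, c4))) = 1 + max(1, 1) = 2
depth(f(c4, c3)) = 1 + max(0, 0) = 1
depth(f(c4, f(c4, c3))) = 1 + max(0, 1) = 2
depth(g(g(g(c3, c3), g(c0, c4)), f(c4, f(c4, c3)))) = 1 + max(2, 2) = 3
depth(g(c4, c3)) = 1 + max(0, 0) = 1
depth(g(g(c3, c3), g(c4, c3))) = 1 + max(1, 1) = 2
depth(f(g(g(c3, c3), g(c4, c3)), c4)) = 1 + max(2, 0) = 3
depth(f(c3, c4)) = 1 + max(0, 0) = 1
depth(f(c3, c0)) = 1 + max(0, 0) = 1
depth(f(f(c3, c4), f(c3, c0))) = 1 + max(1, 1) = 2
depth(f(f(g(g(c3, c3), g(c4, c3)), c4), f(f(c3, c4), f(c3, c0)))) = 1 + max(3, 2) = 4
depth(g(g(g(g(c3, c3), g(c0, c4)), f(c4, f(c4, c3))), f(f(g(g(c3, c3), g(c4, c3)), c4), f(f(c3, c4), f(c3, c0))))) = 1 + max(3, 4) = 5
depth(g(c3, c0)) = 1 + max(0, 0) = 1
depth(g(c0, c0)) = 1 + max(0, 0) = 1
depth(g(g(c0, c0), c0)) = 1 + max(1, 0) = 2
depth(g(g(c3, c0), g(g(c0, c0), c0))) = 1 + max(1, 2) = 3
depth(g(g(g(g(g(c3, c3), g(c0, c4)), f(c4, f(c4, c3))), f(f(g(g(c3, c3), g(c4, c3)), c4), f(f(c3, c4), f(c3, c0)))), g(g(c3, c0), g(g(c0, c0), c0)))) = 1 + max(5, 3) = 6

6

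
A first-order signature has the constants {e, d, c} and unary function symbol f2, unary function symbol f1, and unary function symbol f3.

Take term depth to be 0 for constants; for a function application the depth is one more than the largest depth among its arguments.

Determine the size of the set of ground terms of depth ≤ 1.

Let N_k count ground terms of depth at most k. Each non-constant term of depth ≤ k is some function symbol applied to depth-≤(k−1) arguments, giving N_k = 3 + N_{k-1} + N_{k-1} + N_{k-1}.
N_0 = 3
N_1 = 3 + 3 + 3 + 3 = 12

12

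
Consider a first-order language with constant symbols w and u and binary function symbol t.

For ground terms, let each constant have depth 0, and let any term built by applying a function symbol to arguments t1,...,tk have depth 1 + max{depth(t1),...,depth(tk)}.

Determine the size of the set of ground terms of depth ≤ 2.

38

Write N_k for the number of ground terms of depth ≤ k. A term of depth ≤ k is either a constant or a function symbol applied to arguments of depth ≤ k−1, so N_k = 2 + N_{k-1}^2.
N_0 = 2
N_1 = 2 + 2^2 = 6
N_2 = 2 + 6^2 = 38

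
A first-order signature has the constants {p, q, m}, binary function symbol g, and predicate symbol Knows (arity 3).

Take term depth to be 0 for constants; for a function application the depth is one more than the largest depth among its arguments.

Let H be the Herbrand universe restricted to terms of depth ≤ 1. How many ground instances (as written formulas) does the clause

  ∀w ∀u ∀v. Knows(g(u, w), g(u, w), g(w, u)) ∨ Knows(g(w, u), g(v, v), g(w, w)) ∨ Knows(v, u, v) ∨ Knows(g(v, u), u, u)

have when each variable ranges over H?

Ground terms of depth ≤ 1:
  If N_k denotes the number of depth-≤k ground terms, the 3 constants give N_0 = 3, and each function symbol of arity r contributes N_{k-1}^r new terms at level k: N_k = 3 + N_{k-1}^2.
  N_0 = 3
  N_1 = 3 + 3^2 = 12
  Explicitly: p, q, m, g(p, p), g(p, q), g(p, m), g(q, p), g(q, q), g(q, m), g(m, p), g(m, q), g(m, m).
So there are 12 ground terms available for substitution.
The body mentions every one of the 3 quantified variables; since ground terms form a free algebra, no two substitutions collapse to the same formula.
Number of ground instances = 12^3 = 1728.

1728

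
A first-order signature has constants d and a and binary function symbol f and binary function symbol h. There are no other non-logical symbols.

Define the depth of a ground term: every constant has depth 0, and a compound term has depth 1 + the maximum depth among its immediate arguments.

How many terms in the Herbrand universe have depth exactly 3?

81408

If N_k denotes the number of depth-≤k ground terms, the 2 constants give N_0 = 2, and each function symbol of arity r contributes N_{k-1}^r new terms at level k: N_k = 2 + N_{k-1}^2 + N_{k-1}^2.
N_0 = 2
N_1 = 2 + 2^2 + 2^2 = 10
N_2 = 2 + 10^2 + 10^2 = 202
N_3 = 2 + 202^2 + 202^2 = 81610
Terms of depth exactly 3: N_3 − N_2 = 81610 − 202 = 81408.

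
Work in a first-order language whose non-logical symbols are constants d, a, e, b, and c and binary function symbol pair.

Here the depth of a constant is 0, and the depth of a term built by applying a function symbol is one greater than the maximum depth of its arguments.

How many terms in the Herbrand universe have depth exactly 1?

25

If N_k denotes the number of depth-≤k ground terms, the 5 constants give N_0 = 5, and each function symbol of arity r contributes N_{k-1}^r new terms at level k: N_k = 5 + N_{k-1}^2.
N_0 = 5
N_1 = 5 + 5^2 = 30
Terms of depth exactly 1: N_1 − N_0 = 30 − 5 = 25.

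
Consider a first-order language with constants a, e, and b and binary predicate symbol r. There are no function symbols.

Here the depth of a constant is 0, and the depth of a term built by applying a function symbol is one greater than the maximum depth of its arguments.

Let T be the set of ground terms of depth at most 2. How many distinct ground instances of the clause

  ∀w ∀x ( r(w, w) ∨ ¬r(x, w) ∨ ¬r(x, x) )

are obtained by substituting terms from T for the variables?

Ground terms of depth ≤ 2:
  With no function symbols every ground term is a constant, so there are exactly 3 ground terms at every depth bound.
  N_0 = 3
  N_1 = 3
  N_2 = 3
So there are 3 ground terms available for substitution.
There are 2 variables to instantiate (w, x), each occurring in at least one literal, so different choices give different ground instances.
Number of ground instances = 3^2 = 9.

9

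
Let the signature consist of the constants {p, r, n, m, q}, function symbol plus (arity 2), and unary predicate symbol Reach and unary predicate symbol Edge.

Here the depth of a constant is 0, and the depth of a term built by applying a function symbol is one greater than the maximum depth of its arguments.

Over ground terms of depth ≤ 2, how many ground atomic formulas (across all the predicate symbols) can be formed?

First count ground terms of depth ≤ 2.
Write N_k for the number of ground terms of depth ≤ k. A term of depth ≤ k is either a constant or a function symbol applied to arguments of depth ≤ k−1, so N_k = 5 + N_{k-1}^2.
N_0 = 5
N_1 = 5 + 5^2 = 30
N_2 = 5 + 30^2 = 905
So |H| = 905.
A ground atom is a predicate applied to a tuple of terms from H, so the count is the sum over predicates of |H|^arity:
  Reach: 905;  Edge: 905
Total ground atoms: 905 + 905 = 1810.

1810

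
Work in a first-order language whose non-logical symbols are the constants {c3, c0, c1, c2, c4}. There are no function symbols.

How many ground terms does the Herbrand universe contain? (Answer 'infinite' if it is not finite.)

5

There are no function symbols, so every ground term is one of the 5 constants.
The Herbrand universe is {c3, c0, c1, c2, c4}, which is finite with 5 elements.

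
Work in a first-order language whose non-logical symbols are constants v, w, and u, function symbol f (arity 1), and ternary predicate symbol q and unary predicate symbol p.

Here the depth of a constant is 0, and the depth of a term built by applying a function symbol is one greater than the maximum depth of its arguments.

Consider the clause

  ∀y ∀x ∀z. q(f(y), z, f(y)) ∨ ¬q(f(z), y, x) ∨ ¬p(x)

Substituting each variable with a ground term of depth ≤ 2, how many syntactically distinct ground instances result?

729

Ground terms of depth ≤ 2:
  Let N_k = |{terms of depth ≤ k}|. Then N_0 = 3 and N_k = 3 + N_{k-1} for k ≥ 1 (one summand per function symbol, arity giving the exponent).
  N_0 = 3
  N_1 = 3 + 3 = 6
  N_2 = 3 + 6 = 9
  Explicitly: v, w, u, f(v), f(w), f(u), f(f(v)), f(f(w)), f(f(u)).
So there are 9 ground terms available for substitution.
The clause has 3 distinct variables (y, x, z), each appearing in the body. In the free term algebra distinct substitutions yield syntactically distinct ground instances.
Number of ground instances = 9^3 = 729.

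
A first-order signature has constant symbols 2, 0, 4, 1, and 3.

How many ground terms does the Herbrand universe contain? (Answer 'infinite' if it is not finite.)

There are no function symbols, so every ground term is one of the 5 constants.
The Herbrand universe is {2, 0, 4, 1, 3}, which is finite with 5 elements.

5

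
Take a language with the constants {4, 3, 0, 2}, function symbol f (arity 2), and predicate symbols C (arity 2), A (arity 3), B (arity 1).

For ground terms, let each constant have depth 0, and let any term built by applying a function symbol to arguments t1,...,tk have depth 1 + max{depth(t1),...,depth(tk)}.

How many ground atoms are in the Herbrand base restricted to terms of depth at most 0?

First count ground terms of depth ≤ 0.
Let N_k = |{terms of depth ≤ k}|. Then N_0 = 4 and N_k = 4 + N_{k-1}^2 for k ≥ 1 (one summand per function symbol, arity giving the exponent).
N_0 = 4
Explicitly: 4, 3, 0, 2.
So |H| = 4.
Each predicate of arity r yields |H|^r ground atoms (one per choice of an r-tuple from H):
  C: 4^2 = 16;  A: 4^3 = 64;  B: 4
Total ground atoms: 16 + 64 + 4 = 84.

84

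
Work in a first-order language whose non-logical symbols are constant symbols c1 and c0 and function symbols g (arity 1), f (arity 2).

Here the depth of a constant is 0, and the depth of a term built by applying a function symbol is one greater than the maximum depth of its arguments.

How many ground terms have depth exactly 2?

If N_k denotes the number of depth-≤k ground terms, the 2 constants give N_0 = 2, and each function symbol of arity r contributes N_{k-1}^r new terms at level k: N_k = 2 + N_{k-1} + N_{k-1}^2.
N_0 = 2
N_1 = 2 + 2 + 2^2 = 8
N_2 = 2 + 8 + 8^2 = 74
Terms of depth exactly 2: N_2 − N_1 = 74 − 8 = 66.

66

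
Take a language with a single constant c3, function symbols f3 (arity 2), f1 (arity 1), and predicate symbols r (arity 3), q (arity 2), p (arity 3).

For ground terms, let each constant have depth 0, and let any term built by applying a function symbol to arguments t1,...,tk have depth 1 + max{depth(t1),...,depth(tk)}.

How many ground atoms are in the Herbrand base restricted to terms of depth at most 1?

63

First count ground terms of depth ≤ 1.
Count level by level. With function symbols f3/2, f1/1, the terms of depth ≤ k are the 1 constant together with each function applied to depth-≤(k−1) tuples, so N_k = 1 + N_{k-1}^2 + N_{k-1}.
N_0 = 1
N_1 = 1 + 1^2 + 1 = 3
So |H| = 3.
Each predicate of arity r yields |H|^r ground atoms (one per choice of an r-tuple from H):
  r: 3^3 = 27;  q: 3^2 = 9;  p: 3^3 = 27
Total ground atoms: 27 + 9 + 27 = 63.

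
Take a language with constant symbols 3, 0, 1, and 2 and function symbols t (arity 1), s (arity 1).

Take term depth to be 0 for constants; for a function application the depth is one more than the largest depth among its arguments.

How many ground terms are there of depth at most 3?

Let N_k = |{terms of depth ≤ k}|. Then N_0 = 4 and N_k = 4 + N_{k-1} + N_{k-1} for k ≥ 1 (one summand per function symbol, arity giving the exponent).
N_0 = 4
N_1 = 4 + 4 + 4 = 12
N_2 = 4 + 12 + 12 = 28
N_3 = 4 + 28 + 28 = 60

60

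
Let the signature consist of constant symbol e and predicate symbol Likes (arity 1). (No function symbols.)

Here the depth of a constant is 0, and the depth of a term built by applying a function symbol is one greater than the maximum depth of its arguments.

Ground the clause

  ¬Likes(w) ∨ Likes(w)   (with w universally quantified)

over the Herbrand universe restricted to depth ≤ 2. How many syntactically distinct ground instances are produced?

1

Ground terms of depth ≤ 2:
  With no function symbols every ground term is a constant, so there is exactly 1 ground term at every depth bound.
  N_0 = 1
  N_1 = 1
  N_2 = 1
So there is exactly 1 ground term available for substitution.
There is 1 variable to instantiate (w),  occurring in at least one literal, so different choices give different ground instances.
Number of ground instances = 1.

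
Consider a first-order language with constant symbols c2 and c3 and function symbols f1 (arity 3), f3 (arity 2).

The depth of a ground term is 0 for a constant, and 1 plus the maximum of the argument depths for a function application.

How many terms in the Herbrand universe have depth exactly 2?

2928

Let N_k = |{terms of depth ≤ k}|. Then N_0 = 2 and N_k = 2 + N_{k-1}^3 + N_{k-1}^2 for k ≥ 1 (one summand per function symbol, arity giving the exponent).
N_0 = 2
N_1 = 2 + 2^3 + 2^2 = 14
N_2 = 2 + 14^3 + 14^2 = 2942
Terms of depth exactly 2: N_2 − N_1 = 2942 − 14 = 2928.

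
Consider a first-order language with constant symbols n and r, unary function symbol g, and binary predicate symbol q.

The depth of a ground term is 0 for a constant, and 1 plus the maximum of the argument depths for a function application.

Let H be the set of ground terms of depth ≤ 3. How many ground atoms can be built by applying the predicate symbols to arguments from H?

64

First count ground terms of depth ≤ 3.
Count level by level. With function symbols g/1, the terms of depth ≤ k are the 2 constants together with each function applied to depth-≤(k−1) tuples, so N_k = 2 + N_{k-1}.
N_0 = 2
N_1 = 2 + 2 = 4
N_2 = 2 + 4 = 6
N_3 = 2 + 6 = 8
Explicitly: n, r, g(n), g(r), g(g(n)), g(g(r)), g(g(g(n))), g(g(g(r))).
So |H| = 8.
Each predicate of arity r yields |H|^r ground atoms (one per choice of an r-tuple from H):
  q: 8^2 = 64
Total ground atoms: 64.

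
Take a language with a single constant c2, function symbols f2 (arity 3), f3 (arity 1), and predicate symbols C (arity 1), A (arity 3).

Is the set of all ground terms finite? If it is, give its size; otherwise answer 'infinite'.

The signature has at least one function symbol (f2, arity 3) and at least one constant (c2).
Iterating f2 gives infinitely many distinct ground terms: c2, f2(c2, c2, c2), f2(f2(c2, c2, c2), f2(c2, c2, c2), f2(c2, c2, c2)), ...
So the Herbrand universe is infinite.

infinite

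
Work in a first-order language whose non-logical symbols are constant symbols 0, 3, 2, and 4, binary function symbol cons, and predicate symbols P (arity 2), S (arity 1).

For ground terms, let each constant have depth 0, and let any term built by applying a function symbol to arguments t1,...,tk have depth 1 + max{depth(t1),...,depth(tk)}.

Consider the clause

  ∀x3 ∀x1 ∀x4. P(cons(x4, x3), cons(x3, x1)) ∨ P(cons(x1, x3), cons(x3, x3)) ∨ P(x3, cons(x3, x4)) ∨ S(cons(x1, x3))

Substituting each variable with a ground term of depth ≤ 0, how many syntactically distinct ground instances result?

Ground terms of depth ≤ 0:
  Count level by level. With function symbols cons/2, the terms of depth ≤ k are the 4 constants together with each function applied to depth-≤(k−1) tuples, so N_k = 4 + N_{k-1}^2.
  N_0 = 4
So there are 4 ground terms available for substitution.
The body mentions every one of the 3 quantified variables; since ground terms form a free algebra, no two substitutions collapse to the same formula.
Number of ground instances = 4^3 = 64.

64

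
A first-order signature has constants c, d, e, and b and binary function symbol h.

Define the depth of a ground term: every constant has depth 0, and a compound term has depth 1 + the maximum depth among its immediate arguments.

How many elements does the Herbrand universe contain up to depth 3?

163220

Count level by level. With function symbols h/2, the terms of depth ≤ k are the 4 constants together with each function applied to depth-≤(k−1) tuples, so N_k = 4 + N_{k-1}^2.
N_0 = 4
N_1 = 4 + 4^2 = 20
N_2 = 4 + 20^2 = 404
N_3 = 4 + 404^2 = 163220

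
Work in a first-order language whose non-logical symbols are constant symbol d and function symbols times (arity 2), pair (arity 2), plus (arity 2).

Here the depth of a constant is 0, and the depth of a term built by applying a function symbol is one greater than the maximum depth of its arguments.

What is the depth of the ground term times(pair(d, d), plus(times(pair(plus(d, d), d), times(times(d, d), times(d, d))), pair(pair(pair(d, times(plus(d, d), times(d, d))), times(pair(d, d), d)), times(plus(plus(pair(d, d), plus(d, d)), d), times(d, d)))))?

depth(pair(d, d)) = 1 + max(0, 0) = 1
depth(plus(d, d)) = 1 + max(0, 0) = 1
depth(pair(plus(d, d), d)) = 1 + max(1, 0) = 2
depth(times(d, d)) = 1 + max(0, 0) = 1
depth(times(times(d, d), times(d, d))) = 1 + max(1, 1) = 2
depth(times(pair(plus(d, d), d), times(times(d, d), times(d, d)))) = 1 + max(2, 2) = 3
depth(times(plus(d, d), times(d, d))) = 1 + max(1, 1) = 2
depth(pair(d, times(plus(d, d), times(d, d)))) = 1 + max(0, 2) = 3
depth(times(pair(d, d), d)) = 1 + max(1, 0) = 2
depth(pair(pair(d, times(plus(d, d), times(d, d))), times(pair(d, d), d))) = 1 + max(3, 2) = 4
depth(plus(pair(d, d), plus(d, d))) = 1 + max(1, 1) = 2
depth(plus(plus(pair(d, d), plus(d, d)), d)) = 1 + max(2, 0) = 3
depth(times(plus(plus(pair(d, d), plus(d, d)), d), times(d, d))) = 1 + max(3, 1) = 4
depth(pair(pair(pair(d, times(plus(d, d), times(d, d))), times(pair(d, d), d)), times(plus(plus(pair(d, d), plus(d, d)), d), times(d, d)))) = 1 + max(4, 4) = 5
depth(plus(times(pair(plus(d, d), d), times(times(d, d), times(d, d))), pair(pair(pair(d, times(plus(d, d), times(d, d))), times(pair(d, d), d)), times(plus(plus(pair(d, d), plus(d, d)), d), times(d, d))))) = 1 + max(3, 5) = 6
depth(times(pair(d, d), plus(times(pair(plus(d, d), d), times(times(d, d), times(d, d))), pair(pair(pair(d, times(plus(d, d), times(d, d))), times(pair(d, d), d)), times(plus(plus(pair(d, d), plus(d, d)), d), times(d, d)))))) = 1 + max(1, 6) = 7

7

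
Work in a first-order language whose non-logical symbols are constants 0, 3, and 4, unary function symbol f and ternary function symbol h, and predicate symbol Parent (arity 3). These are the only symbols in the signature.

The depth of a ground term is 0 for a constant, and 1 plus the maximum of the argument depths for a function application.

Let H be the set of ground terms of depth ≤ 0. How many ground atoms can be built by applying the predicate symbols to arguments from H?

First count ground terms of depth ≤ 0.
If N_k denotes the number of depth-≤k ground terms, the 3 constants give N_0 = 3, and each function symbol of arity r contributes N_{k-1}^r new terms at level k: N_k = 3 + N_{k-1} + N_{k-1}^3.
N_0 = 3
Explicitly: 0, 3, 4.
So |H| = 3.
A ground atom is a predicate applied to a tuple of terms from H, so the count is the sum over predicates of |H|^arity:
  Parent: 3^3 = 27
Total ground atoms: 27.

27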